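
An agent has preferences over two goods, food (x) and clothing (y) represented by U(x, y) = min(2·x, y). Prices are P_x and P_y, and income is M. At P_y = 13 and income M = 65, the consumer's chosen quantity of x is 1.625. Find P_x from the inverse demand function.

With perfect complements, no substitution: consume in ratio x:y = 1:2.
Budget: P_x·x + P_y·2·x = M, so (P_x + 2·P_y)·x = M.
Demand: x*(P_x,P_y,M) = M/(P_x + 2·P_y), y* = 2·M/(P_x + 2·P_y).
Set x* = 1.625 in the demand function and solve for P_x: P_x = 14.

P_x = 14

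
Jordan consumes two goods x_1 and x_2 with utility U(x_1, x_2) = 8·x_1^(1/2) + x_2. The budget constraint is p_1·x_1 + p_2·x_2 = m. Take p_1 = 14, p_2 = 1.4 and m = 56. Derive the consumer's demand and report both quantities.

x_1* = 0.16, x_2* = 38.4

Set MRS = p_1/p_2: 4·x_1^(−1/2) = p_1/p_2.
Thus x_1* = (4·p_2/p_1)² — independent of m — with the rest of income spent on x_2.
Plugging in: x_1* = (4·1.4/14)² = 0.16, x_2* = 38.4.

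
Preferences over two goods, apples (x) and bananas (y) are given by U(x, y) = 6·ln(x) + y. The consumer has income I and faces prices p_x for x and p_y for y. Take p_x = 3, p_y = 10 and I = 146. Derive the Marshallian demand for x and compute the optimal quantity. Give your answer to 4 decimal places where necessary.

x* = 20

Set MRS = p_x/p_y: (6/x)/1 = p_x/p_y.
So x*(p_x,p_y) = 6·p_y/p_x, independent of income; and y* = (I − 6·p_y)/p_y.
At the given prices: x* = 6·10/3 = 20.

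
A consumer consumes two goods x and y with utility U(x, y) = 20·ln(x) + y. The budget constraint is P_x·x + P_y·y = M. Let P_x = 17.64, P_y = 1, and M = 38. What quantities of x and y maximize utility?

x* = 1.1338, y* = 18

MU_x = 20/x, MU_y = 1. Tangency: 20/x = P_x/P_y.
So x*(P_x,P_y) = 20·P_y/P_x, independent of income; and y* = (M − 20·P_y)/P_y.
At the given prices: x* = 20·1/17.64 = 1.1338, and y* = 18.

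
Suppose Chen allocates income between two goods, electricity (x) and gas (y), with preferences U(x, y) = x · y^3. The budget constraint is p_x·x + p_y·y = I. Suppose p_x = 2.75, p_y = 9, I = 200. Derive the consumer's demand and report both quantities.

x* = 18.1818, y* = 16.6667

Demand: x*(p_x,p_y,I) = 0.25·I/p_x and y* = 0.75·I/p_y.
At p_x=2.75, p_y=9, I=200: x* = 0.25·200/2.75 = 18.1818, y* = 16.6667.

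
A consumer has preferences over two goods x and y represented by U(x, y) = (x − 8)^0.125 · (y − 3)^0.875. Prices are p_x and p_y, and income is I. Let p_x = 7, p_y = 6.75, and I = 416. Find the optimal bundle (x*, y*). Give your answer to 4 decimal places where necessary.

x* = 14.067, y* = 47.0417

This is Cobb-Douglas in (x−8, y−3): tangency gives 0.125·p_y·(y−3) = 0.875·p_x·(x−8).
Substituting into the budget: x* = 8 + 0.125·(I − 8·p_x − 3·p_y)/p_x, and y* = 3 + 0.875·(…)/p_y.
Discretionary income = 416 − 8·7 − 3·6.75 = 339.75; x* = 8 + 0.125·339.75/7 = 14.067; y* = 3 + 0.875·339.75/6.75 = 47.0417.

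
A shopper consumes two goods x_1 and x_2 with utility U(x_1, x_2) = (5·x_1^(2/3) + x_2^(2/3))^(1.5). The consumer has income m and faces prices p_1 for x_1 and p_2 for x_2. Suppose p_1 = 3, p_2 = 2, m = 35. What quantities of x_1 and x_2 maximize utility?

x_1* = 11.4604, x_2* = 0.3094

From the CES first-order condition, 5·(x_2/x_1)^(1/3) = p_1/p_2.
Solve for the ratio: x_2/x_1 = [(1/5)·p_1/p_2]^(3).
Substitute x_2 = (x_2/x_1)·x_1 into the budget: x_1* = m/(p_1 + p_2·(x_2/x_1)).
Numerically x_2/x_1 = 0.027, so x_1* = 35/(3 + 2·0.027) = 11.4604 and x_2* = 0.027·11.4604 = 0.3094.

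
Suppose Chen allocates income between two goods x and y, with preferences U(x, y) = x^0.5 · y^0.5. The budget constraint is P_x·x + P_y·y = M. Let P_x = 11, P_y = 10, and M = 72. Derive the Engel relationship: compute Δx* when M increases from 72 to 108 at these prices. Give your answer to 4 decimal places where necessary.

Tangency: MRS = y/x = P_x/P_y.
So 0.5·P_y·y = 0.5·P_x·x; combined with the budget, a share 0.5 of income goes to x.
Demand: x*(P_x,P_y,M) = 0.5·M/P_x and y* = 0.5·M/P_y.
At P_x=11, P_y=10, M=72: x* = 0.5·72/11 = 3.2727.
At M' = 108: x* = 4.9091. Change: 4.9091 − 3.2727 = 1.6364.

Δx* = 1.6364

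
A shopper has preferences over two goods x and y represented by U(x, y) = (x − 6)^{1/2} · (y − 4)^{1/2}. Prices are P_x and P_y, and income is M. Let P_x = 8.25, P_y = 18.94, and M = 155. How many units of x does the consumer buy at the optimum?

x* = 7.8024

This is Cobb-Douglas in (x−6, y−4): tangency gives 0.5·P_y·(y−4) = 0.5·P_x·(x−6).
Substituting into the budget: x* = 6 + 0.5·(M − 6·P_x − 4·P_y)/P_x, and y* = 4 + 0.5·(…)/P_y.
Discretionary income = 155 − 6·8.25 − 4·18.94 = 29.74; x* = 6 + 0.5·29.74/8.25 = 7.8024.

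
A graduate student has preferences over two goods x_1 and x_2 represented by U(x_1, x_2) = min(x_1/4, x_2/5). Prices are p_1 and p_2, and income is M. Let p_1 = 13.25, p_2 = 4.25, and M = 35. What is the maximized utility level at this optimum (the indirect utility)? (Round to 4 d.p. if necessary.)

Leontief preferences: the optimum is at the kink where x_1/4 = x_2/5, i.e. x_2 = (5/4)·x_1.
Budget: p_1·x_1 + p_2·(5/4)·x_1 = M, so (4·p_1 + 5·p_2)·x_1 = 4·M.
Demand: x_1*(p_1,p_2,M) = 4·M/(4·p_1 + 5·p_2), x_2* = 5·M/(4·p_1 + 5·p_2).
Here 4·13.25 + 5·4.25 = 74.25, giving x_1* = 1.8855 and x_2* = 2.3569.
Utility at the optimum: U(1.8855, 2.3569) = 0.4714.

V = 0.4714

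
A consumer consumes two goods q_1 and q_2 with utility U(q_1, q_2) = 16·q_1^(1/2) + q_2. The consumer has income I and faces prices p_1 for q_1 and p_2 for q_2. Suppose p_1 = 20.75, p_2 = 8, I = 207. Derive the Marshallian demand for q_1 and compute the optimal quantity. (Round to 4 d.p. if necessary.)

q_1* = 9.5131

Utility is quasi-linear in q_2; the FOC for q_1 is 8/√q_1 = p_1/p_2.
Solve: √q_1 = 8·p_2/p_1, so q_1*(p_1,p_2) = (8·p_2/p_1)², and q_2* = (I − p_1·q_1*)/p_2.
Plugging in: q_1* = (8·8/20.75)² = 9.5131.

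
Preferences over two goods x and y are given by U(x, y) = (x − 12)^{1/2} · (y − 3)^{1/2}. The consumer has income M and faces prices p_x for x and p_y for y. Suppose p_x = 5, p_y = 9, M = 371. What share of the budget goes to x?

MRS = (y−3)/(x−12). Tangency with p_x/p_y gives y−3 = (p_x/p_y)·(x−12).
After buying the subsistence bundle (12, 3), a share 0.5 of the remaining income goes to x: x* = 12 + 0.5·(M − 12p_x − 3p_y)/p_x.
Discretionary income = 371 − 12·5 − 3·9 = 284; x* = 12 + 0.5·284/5 = 40.4; y* = 3 + 0.5·284/9 = 18.7778.
Expenditure on x: 5·40.4 = 202; share = 0.5445.

share on x = 0.5445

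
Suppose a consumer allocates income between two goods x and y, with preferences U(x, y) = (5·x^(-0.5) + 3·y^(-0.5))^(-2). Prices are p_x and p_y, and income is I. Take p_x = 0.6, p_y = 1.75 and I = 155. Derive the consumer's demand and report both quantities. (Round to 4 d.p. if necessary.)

With the ratio pinned down, the budget gives x* = I/(p_x + p_y·(y/x)) and y* = (y/x)·x*.
Numerically y/x = 0.348479, so x* = 155/(0.6 + 1.75·0.348479) = 128.1163 and y* = 0.348479·128.1163 = 44.6458.

x* = 128.1163, y* = 44.6458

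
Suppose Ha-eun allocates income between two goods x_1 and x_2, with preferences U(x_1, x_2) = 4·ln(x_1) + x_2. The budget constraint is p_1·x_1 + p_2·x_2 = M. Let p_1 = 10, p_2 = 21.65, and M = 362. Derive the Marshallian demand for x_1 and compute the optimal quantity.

MU_x_1 = 4/x_1, MU_x_2 = 1. Tangency: 4/x_1 = p_1/p_2.
So x_1*(p_1,p_2) = 4·p_2/p_1, independent of income; and x_2* = (M − 4·p_2)/p_2.
At the given prices: x_1* = 4·21.65/10 = 8.66.

x_1* = 8.66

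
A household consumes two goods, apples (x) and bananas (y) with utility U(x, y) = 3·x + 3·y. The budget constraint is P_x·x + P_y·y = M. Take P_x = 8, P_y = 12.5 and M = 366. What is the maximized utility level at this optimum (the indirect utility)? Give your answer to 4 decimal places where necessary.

x gives more utility per dollar, so spend all income on x: x* = M/P_x, y* = 0.
Numerically: x* = 45.75, y* = 0.
Utility at the optimum: U(45.75, 0) = 137.25.

V = 137.25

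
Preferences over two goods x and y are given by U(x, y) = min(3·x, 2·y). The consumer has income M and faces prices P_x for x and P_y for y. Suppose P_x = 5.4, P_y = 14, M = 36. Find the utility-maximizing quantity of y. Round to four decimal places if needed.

With perfect complements, no substitution: consume in ratio x:y = 2:3.
Budget: P_x·x + P_y·(3/2)·x = M, so (2·P_x + 3·P_y)·x = 2·M.
Demand: x*(P_x,P_y,M) = 2·M/(2·P_x + 3·P_y), y* = 3·M/(2·P_x + 3·P_y).
Here 2·5.4 + 3·14 = 52.8, giving y* = 2.0455.

y* = 2.0455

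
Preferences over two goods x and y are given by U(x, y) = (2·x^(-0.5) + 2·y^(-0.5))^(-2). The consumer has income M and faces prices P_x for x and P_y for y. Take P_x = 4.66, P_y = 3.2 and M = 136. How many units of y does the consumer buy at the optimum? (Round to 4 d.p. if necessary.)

y* = 19.9206

MRS = MU_x/MU_y = (y/x)^(1.5). Set equal to P_x/P_y.
Hence y/x = (P_x/P_y)^(1/(1.5)), i.e. raised to the 2/3 power.
Substitute y = (y/x)·x into the budget: x* = M/(P_x + P_y·(y/x)).
Numerically y/x = 1.284766, so x* = 136/(4.66 + 3.2·1.284766) = 15.5052 and y* = 1.284766·15.5052 = 19.9206.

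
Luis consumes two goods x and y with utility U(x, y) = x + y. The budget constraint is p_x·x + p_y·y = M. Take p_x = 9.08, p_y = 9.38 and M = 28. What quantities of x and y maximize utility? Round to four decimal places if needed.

Linear utility — the consumer picks whichever good has higher MU/price: 1/9.08 = 0.1101 vs 1/9.38 = 0.1066.
x gives more utility per dollar, so spend all income on x: x* = M/p_x, y* = 0.
Numerically: x* = 3.0837, y* = 0.

x* = 3.0837, y* = 0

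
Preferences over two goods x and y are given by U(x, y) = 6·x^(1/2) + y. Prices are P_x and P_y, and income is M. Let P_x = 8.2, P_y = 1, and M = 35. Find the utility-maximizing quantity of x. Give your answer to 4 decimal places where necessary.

Utility is quasi-linear in y; the FOC for x is 3/√x = P_x/P_y.
Thus x* = (3·P_y/P_x)² — independent of M — with the rest of income spent on y.
Plugging in: x* = (3·1/8.2)² = 0.1338.

x* = 0.1338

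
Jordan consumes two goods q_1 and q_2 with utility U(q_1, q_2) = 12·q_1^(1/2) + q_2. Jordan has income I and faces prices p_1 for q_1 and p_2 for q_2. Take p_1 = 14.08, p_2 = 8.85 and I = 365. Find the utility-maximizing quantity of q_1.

MU_q_1 = 6/√q_1, MU_q_2 = 1. Tangency: 6/√q_1 = p_1/p_2.
Thus q_1* = (6·p_2/p_1)² — independent of I — with the rest of income spent on q_2.
Plugging in: q_1* = (6·8.85/14.08)² = 14.2228.

q_1* = 14.2228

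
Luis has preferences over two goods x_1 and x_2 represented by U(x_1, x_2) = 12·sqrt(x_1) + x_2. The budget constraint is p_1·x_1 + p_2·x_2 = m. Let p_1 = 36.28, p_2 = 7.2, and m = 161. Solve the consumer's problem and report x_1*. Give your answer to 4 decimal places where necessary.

MU_x_1 = 6/√x_1, MU_x_2 = 1. Tangency: 6/√x_1 = p_1/p_2.
Thus x_1* = (6·p_2/p_1)² — independent of m — with the rest of income spent on x_2.
Plugging in: x_1* = (6·7.2/36.28)² = 1.4179.

x_1* = 1.4179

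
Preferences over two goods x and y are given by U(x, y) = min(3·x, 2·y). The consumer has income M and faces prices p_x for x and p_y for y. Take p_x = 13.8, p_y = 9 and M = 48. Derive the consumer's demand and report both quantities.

x* = 1.7582, y* = 2.6374

Leontief preferences: the optimum is at the kink where x/2 = y/3, i.e. y = (3/2)·x.
Budget: p_x·x + p_y·(3/2)·x = M, so (2·p_x + 3·p_y)·x = 2·M.
Demand: x*(p_x,p_y,M) = 2·M/(2·p_x + 3·p_y), y* = 3·M/(2·p_x + 3·p_y).
Here 2·13.8 + 3·9 = 54.6, giving x* = 1.7582 and y* = 2.6374.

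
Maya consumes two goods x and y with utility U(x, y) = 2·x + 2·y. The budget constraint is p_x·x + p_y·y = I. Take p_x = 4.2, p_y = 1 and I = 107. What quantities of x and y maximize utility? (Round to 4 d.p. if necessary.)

x* = 0, y* = 107

Numerically: x* = 0, y* = 107.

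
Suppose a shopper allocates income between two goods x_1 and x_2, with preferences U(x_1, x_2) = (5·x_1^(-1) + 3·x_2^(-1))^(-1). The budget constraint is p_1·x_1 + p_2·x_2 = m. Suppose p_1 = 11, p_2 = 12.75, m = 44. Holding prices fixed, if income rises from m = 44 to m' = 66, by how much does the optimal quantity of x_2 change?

Δx_2* = 0.7846

From the CES first-order condition, (5/3)·(x_2/x_1)^(2) = p_1/p_2.
Solve for the ratio: x_2/x_1 = [(3/5)·p_1/p_2]^(0.5).
With the ratio pinned down, the budget gives x_1* = m/(p_1 + p_2·(x_2/x_1)) and x_2* = (x_2/x_1)·x_1*.
Numerically x_2/x_1 = 0.719477, so x_1* = 44/(11 + 12.75·0.719477) = 2.1811 and x_2* = 0.719477·2.1811 = 1.5692.
At m' = 66: x_2* = 2.3539. Change: 2.3539 − 1.5692 = 0.7846.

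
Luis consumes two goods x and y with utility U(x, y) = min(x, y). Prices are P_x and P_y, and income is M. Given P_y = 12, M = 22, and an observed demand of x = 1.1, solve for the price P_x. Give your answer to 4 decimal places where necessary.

With perfect complements, no substitution: consume in ratio x:y = 1:1.
Budget: P_x·x + P_y·x = M, so (P_x + P_y)·x = M.
Demand: x*(P_x,P_y,M) = M/(P_x + P_y), y* = M/(P_x + P_y).
Set x* = 1.1 in the demand function and solve for P_x: P_x = 8.

P_x = 8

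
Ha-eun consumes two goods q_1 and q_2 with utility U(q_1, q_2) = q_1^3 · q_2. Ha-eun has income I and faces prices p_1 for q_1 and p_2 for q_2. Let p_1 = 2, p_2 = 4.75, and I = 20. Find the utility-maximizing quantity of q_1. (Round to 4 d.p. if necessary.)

q_1* = 7.5

MU_q_1/MU_q_2 = (3·q_2)/(q_1); tangency sets this equal to p_1/p_2.
So 3·p_2·q_2 = p_1·q_1; combined with the budget, a share 0.75 of income goes to q_1.
Demand: q_1*(p_1,p_2,I) = 0.75·I/p_1 and q_2* = 0.25·I/p_2.
At p_1=2, p_2=4.75, I=20: q_1* = 0.75·20/2 = 7.5.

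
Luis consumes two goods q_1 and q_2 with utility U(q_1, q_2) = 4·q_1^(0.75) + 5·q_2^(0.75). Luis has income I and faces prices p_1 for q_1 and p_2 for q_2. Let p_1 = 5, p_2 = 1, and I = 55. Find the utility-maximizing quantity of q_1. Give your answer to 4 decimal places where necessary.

q_1* = 0.0359

With the ratio pinned down, the budget gives q_1* = I/(p_1 + p_2·(q_2/q_1)) and q_2* = (q_2/q_1)·q_1*.
Numerically q_2/q_1 = 1525.878906, so q_1* = 55/(5 + 1·1525.878906) = 0.0359.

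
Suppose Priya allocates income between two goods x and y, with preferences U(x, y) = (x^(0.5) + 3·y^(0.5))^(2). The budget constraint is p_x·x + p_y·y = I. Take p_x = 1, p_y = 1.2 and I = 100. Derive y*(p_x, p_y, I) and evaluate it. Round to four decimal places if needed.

From the CES first-order condition, (1/3)·(y/x)^(0.5) = p_x/p_y.
Solve for the ratio: y/x = [3·p_x/p_y]^(2).
Substitute y = (y/x)·x into the budget: x* = I/(p_x + p_y·(y/x)).
Numerically y/x = 6.25, so x* = 100/(1 + 1.2·6.25) = 11.7647 and y* = 6.25·11.7647 = 73.5294.

y* = 73.5294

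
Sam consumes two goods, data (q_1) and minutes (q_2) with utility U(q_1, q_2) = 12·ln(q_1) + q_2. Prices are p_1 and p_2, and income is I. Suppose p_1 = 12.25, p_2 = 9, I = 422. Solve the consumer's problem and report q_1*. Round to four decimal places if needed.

q_1* = 8.8163

MU_q_1 = 12/q_1, MU_q_2 = 1. Tangency: 12/q_1 = p_1/p_2.
So q_1*(p_1,p_2) = 12·p_2/p_1, independent of income; and q_2* = (I − 12·p_2)/p_2.
At the given prices: q_1* = 12·9/12.25 = 8.8163.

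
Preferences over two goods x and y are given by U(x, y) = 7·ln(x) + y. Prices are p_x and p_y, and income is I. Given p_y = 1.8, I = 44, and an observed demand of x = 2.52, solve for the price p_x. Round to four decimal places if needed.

p_x = 5

Set MRS = p_x/p_y: (7/x)/1 = p_x/p_y.
So x*(p_x,p_y) = 7·p_y/p_x, independent of income; and y* = (I − 7·p_y)/p_y.
Set x* = 2.52 in the demand function and solve for p_x: p_x = 5.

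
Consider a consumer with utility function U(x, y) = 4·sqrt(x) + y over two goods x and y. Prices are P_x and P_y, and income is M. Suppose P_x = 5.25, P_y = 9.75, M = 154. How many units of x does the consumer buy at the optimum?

x* = 13.7959

Utility is quasi-linear in y; the FOC for x is 2/√x = P_x/P_y.
Solve: √x = 2·P_y/P_x, so x*(P_x,P_y) = (2·P_y/P_x)², and y* = (M − P_x·x*)/P_y.
Plugging in: x* = (2·9.75/5.25)² = 13.7959.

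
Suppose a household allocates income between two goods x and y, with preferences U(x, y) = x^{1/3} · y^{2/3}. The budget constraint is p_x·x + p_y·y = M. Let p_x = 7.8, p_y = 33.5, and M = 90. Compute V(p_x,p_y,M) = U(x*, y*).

V = 2.3107

The MRS is (1/2)·y/x. Set MRS = p_x/p_y.
Rearranging, p_y·y = 2·p_x·x. Substituting into the budget gives p_x·x·(1 + 2) = M.
Demand: x*(p_x,p_y,M) = 1/3·M/p_x and y* = 2/3·M/p_y.
At p_x=7.8, p_y=33.5, M=90: x* = 1/3·90/7.8 = 3.8462, y* = 1.791.
Utility at the optimum: U(3.8462, 1.791) = 2.3107.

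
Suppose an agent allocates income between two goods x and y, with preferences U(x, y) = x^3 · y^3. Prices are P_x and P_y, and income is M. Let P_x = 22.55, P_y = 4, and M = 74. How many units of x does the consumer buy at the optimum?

x* = 1.6408

Demand: x*(P_x,P_y,M) = 0.5·M/P_x and y* = 0.5·M/P_y.
At P_x=22.55, P_y=4, M=74: x* = 0.5·74/22.55 = 1.6408.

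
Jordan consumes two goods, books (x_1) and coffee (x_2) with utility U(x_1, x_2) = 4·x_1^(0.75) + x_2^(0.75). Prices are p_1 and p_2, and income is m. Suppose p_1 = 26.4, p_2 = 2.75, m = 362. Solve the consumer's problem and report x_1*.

x_1* = 3.0772

Numerically x_2/x_1 = 33.1776, so x_1* = 362/(26.4 + 2.75·33.1776) = 3.0772.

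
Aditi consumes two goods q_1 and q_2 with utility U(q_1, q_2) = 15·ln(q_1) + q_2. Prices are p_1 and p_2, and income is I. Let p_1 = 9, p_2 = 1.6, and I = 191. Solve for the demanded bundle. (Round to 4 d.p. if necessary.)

MU_q_1 = 15/q_1, MU_q_2 = 1. Tangency: 15/q_1 = p_1/p_2.
So q_1*(p_1,p_2) = 15·p_2/p_1, independent of income; and q_2* = (I − 15·p_2)/p_2.
At the given prices: q_1* = 15·1.6/9 = 2.6667, and q_2* = 104.375.

q_1* = 2.6667, q_2* = 104.375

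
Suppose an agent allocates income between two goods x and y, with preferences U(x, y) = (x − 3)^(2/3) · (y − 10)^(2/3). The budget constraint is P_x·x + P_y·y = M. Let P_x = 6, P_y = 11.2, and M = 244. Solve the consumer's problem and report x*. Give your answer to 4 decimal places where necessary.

x* = 12.5

MRS = (y−10)/(x−3). Tangency with P_x/P_y gives y−10 = (P_x/P_y)·(x−3).
After buying the subsistence bundle (3, 10), a share 0.5 of the remaining income goes to x: x* = 3 + 0.5·(M − 3P_x − 10P_y)/P_x.
Discretionary income = 244 − 3·6 − 10·11.2 = 114; x* = 3 + 0.5·114/6 = 12.5.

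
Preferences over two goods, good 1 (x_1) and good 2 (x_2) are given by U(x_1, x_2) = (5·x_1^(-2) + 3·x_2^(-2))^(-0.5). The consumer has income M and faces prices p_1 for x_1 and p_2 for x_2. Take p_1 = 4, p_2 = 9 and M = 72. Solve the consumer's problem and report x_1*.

MU_x_1 ∝ 5·x_1^(-3), MU_x_2 ∝ 3·x_2^(-3), so MRS = (5/3)·(x_2/x_1)^(3) = p_1/p_2.
Hence x_2/x_1 = ((3/5)·p_1/p_2)^(1/(3)), i.e. raised to the 1/3 power.
With the ratio pinned down, the budget gives x_1* = M/(p_1 + p_2·(x_2/x_1)) and x_2* = (x_2/x_1)·x_1*.
Numerically x_2/x_1 = 0.64366, so x_1* = 72/(4 + 9·0.64366) = 7.3522.

x_1* = 7.3522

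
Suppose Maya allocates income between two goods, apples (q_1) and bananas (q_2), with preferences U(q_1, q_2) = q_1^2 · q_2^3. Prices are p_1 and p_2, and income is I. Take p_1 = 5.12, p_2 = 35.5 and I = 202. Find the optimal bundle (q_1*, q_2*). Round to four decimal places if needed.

q_1* = 15.7812, q_2* = 3.4141

Demand: q_1*(p_1,p_2,I) = 0.4·I/p_1 and q_2* = 0.6·I/p_2.
At p_1=5.12, p_2=35.5, I=202: q_1* = 0.4·202/5.12 = 15.7812, q_2* = 3.4141.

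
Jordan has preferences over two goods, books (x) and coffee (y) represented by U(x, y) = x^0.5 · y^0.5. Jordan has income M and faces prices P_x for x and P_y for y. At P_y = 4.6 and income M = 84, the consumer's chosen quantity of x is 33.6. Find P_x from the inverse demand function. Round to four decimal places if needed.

P_x = 1.25

Tangency: MRS = y/x = P_x/P_y.
Rearranging, P_y·y = P_x·x. Substituting into the budget gives P_x·x·(1 + 1) = M.
Demand: x*(P_x,P_y,M) = 0.5·M/P_x and y* = 0.5·M/P_y.
Set x* = 33.6 in the demand function and solve for P_x: P_x = 1.25.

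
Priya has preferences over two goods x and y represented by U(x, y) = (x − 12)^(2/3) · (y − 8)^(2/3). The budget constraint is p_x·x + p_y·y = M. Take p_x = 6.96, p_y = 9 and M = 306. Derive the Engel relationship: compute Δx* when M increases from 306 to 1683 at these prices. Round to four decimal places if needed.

MRS = (y−8)/(x−12). Tangency with p_x/p_y gives y−8 = (p_x/p_y)·(x−12).
After buying the subsistence bundle (12, 8), a share 0.5 of the remaining income goes to x: x* = 12 + 0.5·(M − 12p_x − 8p_y)/p_x.
Discretionary income = 306 − 12·6.96 − 8·9 = 150.48; x* = 12 + 0.5·150.48/6.96 = 22.8103.
At M' = 1683: x* = 121.7328. Change: 121.7328 − 22.8103 = 98.9224.

Δx* = 98.9224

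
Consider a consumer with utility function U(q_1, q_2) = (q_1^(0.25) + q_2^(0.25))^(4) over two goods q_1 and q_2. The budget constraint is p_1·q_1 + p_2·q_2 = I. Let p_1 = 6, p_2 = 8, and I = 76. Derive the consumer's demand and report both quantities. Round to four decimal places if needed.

q_1* = 6.6368, q_2* = 4.5224

MRS = MU_q_1/MU_q_2 = (q_2/q_1)^(0.75). Set equal to p_1/p_2.
Solve for the ratio: q_2/q_1 = [p_1/p_2]^(4/3).
Substitute q_2 = (q_2/q_1)·q_1 into the budget: q_1* = I/(p_1 + p_2·(q_2/q_1)).
Numerically q_2/q_1 = 0.68142, so q_1* = 76/(6 + 8·0.68142) = 6.6368 and q_2* = 0.68142·6.6368 = 4.5224.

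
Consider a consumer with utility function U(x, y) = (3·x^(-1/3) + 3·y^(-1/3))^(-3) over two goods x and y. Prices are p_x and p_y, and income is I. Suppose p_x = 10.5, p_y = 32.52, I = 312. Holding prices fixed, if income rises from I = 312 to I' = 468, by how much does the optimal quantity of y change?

MU_x ∝ 3·x^(-4/3), MU_y ∝ 3·y^(-4/3), so MRS = (y/x)^(4/3) = p_x/p_y.
Hence y/x = (p_x/p_y)^(1/(4/3)), i.e. raised to the 0.75 power.
With the ratio pinned down, the budget gives x* = I/(p_x + p_y·(y/x)) and y* = (y/x)·x*.
Numerically y/x = 0.428331, so x* = 312/(10.5 + 32.52·0.428331) = 12.7715 and y* = 0.428331·12.7715 = 5.4704.
At I' = 468: y* = 8.2057. Change: 8.2057 − 5.4704 = 2.7352.

Δy* = 2.7352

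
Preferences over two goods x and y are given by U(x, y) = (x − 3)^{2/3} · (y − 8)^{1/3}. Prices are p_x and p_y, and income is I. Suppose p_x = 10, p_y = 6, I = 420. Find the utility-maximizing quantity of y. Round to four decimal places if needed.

y* = 27

MRS = 2·(y−8)/(x−3). Tangency with p_x/p_y gives y−8 = (1/2)·(p_x/p_y)·(x−3).
Substituting into the budget: x* = 3 + 2/3·(I − 3·p_x − 8·p_y)/p_x, and y* = 8 + 1/3·(…)/p_y.
Discretionary income = 420 − 3·10 − 8·6 = 342; y* = 8 + 1/3·342/6 = 27.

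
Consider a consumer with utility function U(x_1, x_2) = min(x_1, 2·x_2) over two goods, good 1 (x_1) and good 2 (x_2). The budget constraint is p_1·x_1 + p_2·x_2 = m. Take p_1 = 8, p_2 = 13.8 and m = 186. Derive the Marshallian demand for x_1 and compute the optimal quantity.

Leontief preferences: the optimum is at the kink where x_1/2 = x_2/1, i.e. x_2 = (1/2)·x_1.
Budget: p_1·x_1 + p_2·(1/2)·x_1 = m, so (2·p_1 + p_2)·x_1 = 2·m.
Demand: x_1*(p_1,p_2,m) = 2·m/(2·p_1 + p_2), x_2* = m/(2·p_1 + p_2).
Here 2·8 + 13.8 = 29.8, giving x_1* = 12.4832.

x_1* = 12.4832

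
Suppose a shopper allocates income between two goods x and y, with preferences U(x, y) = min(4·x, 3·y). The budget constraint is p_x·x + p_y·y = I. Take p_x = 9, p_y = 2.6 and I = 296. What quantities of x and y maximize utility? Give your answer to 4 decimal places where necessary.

Demand: x*(p_x,p_y,I) = 3·I/(3·p_x + 4·p_y), y* = 4·I/(3·p_x + 4·p_y).
Here 3·9 + 4·2.6 = 37.4, giving x* = 23.7433 and y* = 31.6578.

x* = 23.7433, y* = 31.6578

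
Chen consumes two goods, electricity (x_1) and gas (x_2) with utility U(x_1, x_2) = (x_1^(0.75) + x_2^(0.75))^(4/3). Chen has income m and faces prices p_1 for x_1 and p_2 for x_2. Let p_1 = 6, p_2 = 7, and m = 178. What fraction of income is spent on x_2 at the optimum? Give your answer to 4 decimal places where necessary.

share on x_2 = 0.3864

MU_x_1 ∝ x_1^(-0.25), MU_x_2 ∝ x_2^(-0.25), so MRS = (x_2/x_1)^(0.25) = p_1/p_2.
Hence x_2/x_1 = (p_1/p_2)^(1/(0.25)), i.e. raised to the 4 power.
With the ratio pinned down, the budget gives x_1* = m/(p_1 + p_2·(x_2/x_1)) and x_2* = (x_2/x_1)·x_1*.
Numerically x_2/x_1 = 0.539775, so x_1* = 178/(6 + 7·0.539775) = 18.2033 and x_2* = 0.539775·18.2033 = 9.8257.
Expenditure on x_2: 7·9.8257 = 68.78; share = 0.3864.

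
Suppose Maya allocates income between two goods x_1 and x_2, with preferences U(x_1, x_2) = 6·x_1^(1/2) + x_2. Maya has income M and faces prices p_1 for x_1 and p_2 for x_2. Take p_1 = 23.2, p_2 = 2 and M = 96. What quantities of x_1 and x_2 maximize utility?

x_1* = 0.0669, x_2* = 47.2241

MU_x_1 = 3/√x_1, MU_x_2 = 1. Tangency: 3/√x_1 = p_1/p_2.
Thus x_1* = (3·p_2/p_1)² — independent of M — with the rest of income spent on x_2.
Plugging in: x_1* = (3·2/23.2)² = 0.0669, x_2* = 47.2241.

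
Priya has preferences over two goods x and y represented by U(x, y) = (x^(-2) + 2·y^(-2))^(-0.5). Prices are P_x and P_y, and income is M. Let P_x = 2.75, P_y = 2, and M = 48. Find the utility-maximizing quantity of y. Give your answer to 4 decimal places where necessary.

Substitute y = (y/x)·x into the budget: x* = M/(P_x + P_y·(y/x)).
Numerically y/x = 1.40102, so x* = 48/(2.75 + 2·1.40102) = 8.6455 and y* = 1.40102·8.6455 = 12.1125.

y* = 12.1125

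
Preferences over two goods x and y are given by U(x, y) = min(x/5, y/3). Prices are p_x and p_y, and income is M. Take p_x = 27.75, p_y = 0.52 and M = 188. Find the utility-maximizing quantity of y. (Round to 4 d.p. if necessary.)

y* = 4.0197

Demand: x*(p_x,p_y,M) = 5·M/(5·p_x + 3·p_y), y* = 3·M/(5·p_x + 3·p_y).
Here 5·27.75 + 3·0.52 = 140.31, giving y* = 4.0197.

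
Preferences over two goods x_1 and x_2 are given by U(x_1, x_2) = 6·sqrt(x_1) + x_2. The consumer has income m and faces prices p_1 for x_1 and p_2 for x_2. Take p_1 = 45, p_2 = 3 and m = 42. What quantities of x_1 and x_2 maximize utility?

x_1* = 0.04, x_2* = 13.4

Set MRS = p_1/p_2: 3·x_1^(−1/2) = p_1/p_2.
Solve: √x_1 = 3·p_2/p_1, so x_1*(p_1,p_2) = (3·p_2/p_1)², and x_2* = (m − p_1·x_1*)/p_2.
Plugging in: x_1* = (3·3/45)² = 0.04, x_2* = 13.4.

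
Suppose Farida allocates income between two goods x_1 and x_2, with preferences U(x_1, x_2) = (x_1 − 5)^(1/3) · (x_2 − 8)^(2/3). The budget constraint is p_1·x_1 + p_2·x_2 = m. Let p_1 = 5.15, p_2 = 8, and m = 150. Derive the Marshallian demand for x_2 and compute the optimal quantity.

This is Cobb-Douglas in (x_1−5, x_2−8): tangency gives 1/3·p_2·(x_2−8) = 2/3·p_1·(x_1−5).
After buying the subsistence bundle (5, 8), a share 1/3 of the remaining income goes to x_1: x_1* = 5 + 1/3·(m − 5p_1 − 8p_2)/p_1.
Discretionary income = 150 − 5·5.15 − 8·8 = 60.25; x_2* = 8 + 2/3·60.25/8 = 13.0208.

x_2* = 13.0208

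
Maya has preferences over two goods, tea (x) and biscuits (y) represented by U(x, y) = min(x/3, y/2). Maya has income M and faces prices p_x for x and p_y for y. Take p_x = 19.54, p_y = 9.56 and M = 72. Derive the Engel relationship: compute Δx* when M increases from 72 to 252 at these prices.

Δx* = 6.9462

Leontief preferences: the optimum is at the kink where x/3 = y/2, i.e. y = (2/3)·x.
Budget: p_x·x + p_y·(2/3)·x = M, so (3·p_x + 2·p_y)·x = 3·M.
Demand: x*(p_x,p_y,M) = 3·M/(3·p_x + 2·p_y), y* = 2·M/(3·p_x + 2·p_y).
Here 3·19.54 + 2·9.56 = 77.74, giving x* = 2.7785.
At M' = 252: x* = 9.7247. Change: 9.7247 − 2.7785 = 6.9462.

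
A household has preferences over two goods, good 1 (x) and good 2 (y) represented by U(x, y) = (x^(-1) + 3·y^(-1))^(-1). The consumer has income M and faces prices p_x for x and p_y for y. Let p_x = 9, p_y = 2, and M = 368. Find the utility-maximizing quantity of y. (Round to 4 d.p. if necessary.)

MU_x ∝ x^(-2), MU_y ∝ 3·y^(-2), so MRS = (1/3)·(y/x)^(2) = p_x/p_y.
Hence y/x = (3·p_x/p_y)^(1/(2)), i.e. raised to the 0.5 power.
With the ratio pinned down, the budget gives x* = M/(p_x + p_y·(y/x)) and y* = (y/x)·x*.
Numerically y/x = 3.674235, so x* = 368/(9 + 2·3.674235) = 22.5098 and y* = 3.674235·22.5098 = 82.7061.

y* = 82.7061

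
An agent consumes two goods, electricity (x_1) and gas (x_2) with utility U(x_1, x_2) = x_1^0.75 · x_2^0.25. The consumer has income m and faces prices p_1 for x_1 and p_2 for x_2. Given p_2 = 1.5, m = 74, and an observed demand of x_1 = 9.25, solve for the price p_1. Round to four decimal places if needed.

p_1 = 6

The MRS is 3·x_2/x_1. Set MRS = p_1/p_2.
So 0.75·p_2·x_2 = 0.25·p_1·x_1; combined with the budget, a share 0.75 of income goes to x_1.
Demand: x_1*(p_1,p_2,m) = 0.75·m/p_1 and x_2* = 0.25·m/p_2.
Set x_1* = 9.25 in the demand function and solve for p_1: p_1 = 6.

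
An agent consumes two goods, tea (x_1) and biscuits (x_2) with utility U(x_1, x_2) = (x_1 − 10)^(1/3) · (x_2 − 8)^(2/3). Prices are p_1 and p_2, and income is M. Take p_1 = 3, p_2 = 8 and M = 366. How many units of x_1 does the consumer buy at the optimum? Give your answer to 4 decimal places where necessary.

x_1* = 40.2222

MRS = (1/2)·(x_2−8)/(x_1−10). Tangency with p_1/p_2 gives x_2−8 = 2·(p_1/p_2)·(x_1−10).
After buying the subsistence bundle (10, 8), a share 1/3 of the remaining income goes to x_1: x_1* = 10 + 1/3·(M − 10p_1 − 8p_2)/p_1.
Discretionary income = 366 − 10·3 − 8·8 = 272; x_1* = 10 + 1/3·272/3 = 40.2222.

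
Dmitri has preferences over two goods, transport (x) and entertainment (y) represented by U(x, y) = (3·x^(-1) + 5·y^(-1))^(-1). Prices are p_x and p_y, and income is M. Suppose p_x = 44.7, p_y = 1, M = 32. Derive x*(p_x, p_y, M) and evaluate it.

x* = 0.6

From the CES first-order condition, (3/5)·(y/x)^(2) = p_x/p_y.
Hence y/x = ((5/3)·p_x/p_y)^(1/(2)), i.e. raised to the 0.5 power.
Substitute y = (y/x)·x into the budget: x* = M/(p_x + p_y·(y/x)).
Numerically y/x = 8.631338, so x* = 32/(44.7 + 1·8.631338) = 0.6.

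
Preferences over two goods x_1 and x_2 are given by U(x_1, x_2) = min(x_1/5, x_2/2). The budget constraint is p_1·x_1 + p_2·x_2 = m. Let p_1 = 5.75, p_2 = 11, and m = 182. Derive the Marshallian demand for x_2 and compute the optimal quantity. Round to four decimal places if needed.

x_2* = 7.1724

With perfect complements, no substitution: consume in ratio x_1:x_2 = 5:2.
Budget: p_1·x_1 + p_2·(2/5)·x_1 = m, so (5·p_1 + 2·p_2)·x_1 = 5·m.
Demand: x_1*(p_1,p_2,m) = 5·m/(5·p_1 + 2·p_2), x_2* = 2·m/(5·p_1 + 2·p_2).
Here 5·5.75 + 2·11 = 50.75, giving x_2* = 7.1724.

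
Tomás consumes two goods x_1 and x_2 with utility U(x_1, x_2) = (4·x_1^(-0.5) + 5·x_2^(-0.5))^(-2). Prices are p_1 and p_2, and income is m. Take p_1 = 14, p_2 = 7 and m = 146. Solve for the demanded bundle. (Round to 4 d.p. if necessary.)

x_1* = 5.4287, x_2* = 9.9997

From the CES first-order condition, (4/5)·(x_2/x_1)^(1.5) = p_1/p_2.
Hence x_2/x_1 = ((5/4)·p_1/p_2)^(1/(1.5)), i.e. raised to the 2/3 power.
With the ratio pinned down, the budget gives x_1* = m/(p_1 + p_2·(x_2/x_1)) and x_2* = (x_2/x_1)·x_1*.
Numerically x_2/x_1 = 1.842016, so x_1* = 146/(14 + 7·1.842016) = 5.4287 and x_2* = 1.842016·5.4287 = 9.9997.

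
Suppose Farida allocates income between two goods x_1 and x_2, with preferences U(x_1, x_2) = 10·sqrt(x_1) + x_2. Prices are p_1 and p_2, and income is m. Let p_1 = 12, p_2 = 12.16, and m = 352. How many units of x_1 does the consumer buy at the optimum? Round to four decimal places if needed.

x_1* = 25.6711

Solve: √x_1 = 5·p_2/p_1, so x_1*(p_1,p_2) = (5·p_2/p_1)², and x_2* = (m − p_1·x_1*)/p_2.
Plugging in: x_1* = (5·12.16/12)² = 25.6711.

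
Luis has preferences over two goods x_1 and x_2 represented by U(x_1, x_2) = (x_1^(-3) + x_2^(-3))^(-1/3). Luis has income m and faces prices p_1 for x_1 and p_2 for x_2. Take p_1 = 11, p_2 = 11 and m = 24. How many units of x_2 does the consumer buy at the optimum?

x_2* = 1.0909

From the CES first-order condition, (x_2/x_1)^(4) = p_1/p_2.
Solve for the ratio: x_2/x_1 = [p_1/p_2]^(0.25).
With the ratio pinned down, the budget gives x_1* = m/(p_1 + p_2·(x_2/x_1)) and x_2* = (x_2/x_1)·x_1*.
Numerically x_2/x_1 = 1, so x_1* = 24/(11 + 11·1) = 1.0909 and x_2* = 1·1.0909 = 1.0909.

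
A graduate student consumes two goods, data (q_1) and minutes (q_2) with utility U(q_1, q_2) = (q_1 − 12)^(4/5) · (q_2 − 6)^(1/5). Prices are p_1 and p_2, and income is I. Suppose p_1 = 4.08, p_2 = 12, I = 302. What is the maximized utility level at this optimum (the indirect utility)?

V = 21.6814

Substituting into the budget: q_1* = 12 + 0.8·(I − 12·p_1 − 6·p_2)/p_1, and q_2* = 6 + 0.2·(…)/p_2.
Discretionary income = 302 − 12·4.08 − 6·12 = 181.04; q_1* = 12 + 0.8·181.04/4.08 = 47.498; q_2* = 6 + 0.2·181.04/12 = 9.0173.
Utility at the optimum: U(47.498, 9.0173) = 21.6814.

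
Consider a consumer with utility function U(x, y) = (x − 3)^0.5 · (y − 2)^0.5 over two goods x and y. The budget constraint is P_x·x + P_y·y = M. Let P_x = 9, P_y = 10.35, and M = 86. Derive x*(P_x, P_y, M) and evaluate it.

Substituting into the budget: x* = 3 + 0.5·(M − 3·P_x − 2·P_y)/P_x, and y* = 2 + 0.5·(…)/P_y.
Discretionary income = 86 − 3·9 − 2·10.35 = 38.3; x* = 3 + 0.5·38.3/9 = 5.1278.

x* = 5.1278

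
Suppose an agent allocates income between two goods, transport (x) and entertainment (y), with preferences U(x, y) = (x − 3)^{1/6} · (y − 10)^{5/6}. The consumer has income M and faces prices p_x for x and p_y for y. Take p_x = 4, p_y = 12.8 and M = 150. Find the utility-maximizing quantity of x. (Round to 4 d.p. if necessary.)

Let x' = x−3, y' = y−10. MRS = (1/5)·y'/x' = p_x/p_y.
Substituting into the budget: x* = 3 + 1/6·(M − 3·p_x − 10·p_y)/p_x, and y* = 10 + 5/6·(…)/p_y.
Discretionary income = 150 − 3·4 − 10·12.8 = 10; x* = 3 + 1/6·10/4 = 3.4167.

x* = 3.4167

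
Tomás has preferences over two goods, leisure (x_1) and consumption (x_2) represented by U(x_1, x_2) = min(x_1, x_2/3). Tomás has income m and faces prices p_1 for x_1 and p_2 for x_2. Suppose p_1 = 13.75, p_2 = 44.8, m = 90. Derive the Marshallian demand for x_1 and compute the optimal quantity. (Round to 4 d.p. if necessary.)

Leontief preferences: the optimum is at the kink where x_1/1 = x_2/3, i.e. x_2 = 3·x_1.
Budget: p_1·x_1 + p_2·3·x_1 = m, so (p_1 + 3·p_2)·x_1 = m.
Demand: x_1*(p_1,p_2,m) = m/(p_1 + 3·p_2), x_2* = 3·m/(p_1 + 3·p_2).
Here 13.75 + 3·44.8 = 148.15, giving x_1* = 0.6075.

x_1* = 0.6075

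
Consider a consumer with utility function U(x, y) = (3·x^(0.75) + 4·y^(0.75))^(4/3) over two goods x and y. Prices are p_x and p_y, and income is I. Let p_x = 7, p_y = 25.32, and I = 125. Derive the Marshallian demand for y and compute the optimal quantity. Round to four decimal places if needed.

From the CES first-order condition, (3/4)·(y/x)^(0.25) = p_x/p_y.
Solve for the ratio: y/x = [(4/3)·p_x/p_y]^(4).
Substitute y = (y/x)·x into the budget: x* = I/(p_x + p_y·(y/x)).
Numerically y/x = 0.018463, so x* = 125/(7 + 25.32·0.018463) = 16.7393 and y* = 0.018463·16.7393 = 0.309.

y* = 0.309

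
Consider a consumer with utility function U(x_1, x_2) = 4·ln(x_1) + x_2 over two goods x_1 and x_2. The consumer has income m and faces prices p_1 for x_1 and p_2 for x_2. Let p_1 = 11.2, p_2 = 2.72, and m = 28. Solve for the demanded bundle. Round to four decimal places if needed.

x_1* = 0.9714, x_2* = 6.2941

MU_x_1 = 4/x_1, MU_x_2 = 1. Tangency: 4/x_1 = p_1/p_2.
So x_1*(p_1,p_2) = 4·p_2/p_1, independent of income; and x_2* = (m − 4·p_2)/p_2.
At the given prices: x_1* = 4·2.72/11.2 = 0.9714, and x_2* = 6.2941.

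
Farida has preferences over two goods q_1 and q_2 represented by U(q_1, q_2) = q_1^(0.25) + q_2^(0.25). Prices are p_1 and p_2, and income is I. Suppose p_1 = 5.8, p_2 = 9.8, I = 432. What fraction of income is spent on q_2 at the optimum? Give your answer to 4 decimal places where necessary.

share on q_2 = 0.4564

Substitute q_2 = (q_2/q_1)·q_1 into the budget: q_1* = I/(p_1 + p_2·(q_2/q_1)).
Numerically q_2/q_1 = 0.4969, so q_1* = 432/(5.8 + 9.8·0.4969) = 40.4888 and q_2* = 0.4969·40.4888 = 20.1189.
Expenditure on q_2: 9.8·20.1189 = 197.1651; share = 0.4564.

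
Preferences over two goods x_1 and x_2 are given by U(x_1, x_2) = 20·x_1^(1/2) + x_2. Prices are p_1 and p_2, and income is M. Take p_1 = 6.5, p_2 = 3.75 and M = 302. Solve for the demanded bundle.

x_1* = 33.284, x_2* = 22.841

MU_x_1 = 10/√x_1, MU_x_2 = 1. Tangency: 10/√x_1 = p_1/p_2.
Solve: √x_1 = 10·p_2/p_1, so x_1*(p_1,p_2) = (10·p_2/p_1)², and x_2* = (M − p_1·x_1*)/p_2.
Plugging in: x_1* = (10·3.75/6.5)² = 33.284, x_2* = 22.841.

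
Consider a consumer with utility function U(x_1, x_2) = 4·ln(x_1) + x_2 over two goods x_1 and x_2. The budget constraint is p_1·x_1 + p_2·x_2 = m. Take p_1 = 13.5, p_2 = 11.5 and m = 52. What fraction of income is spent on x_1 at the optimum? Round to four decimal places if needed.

So x_1*(p_1,p_2) = 4·p_2/p_1, independent of income; and x_2* = (m − 4·p_2)/p_2.
At the given prices: x_1* = 4·11.5/13.5 = 3.4074, and x_2* = 0.5217.
Expenditure on x_1: 13.5·3.4074 = 46; share = 0.8846.

share on x_1 = 0.8846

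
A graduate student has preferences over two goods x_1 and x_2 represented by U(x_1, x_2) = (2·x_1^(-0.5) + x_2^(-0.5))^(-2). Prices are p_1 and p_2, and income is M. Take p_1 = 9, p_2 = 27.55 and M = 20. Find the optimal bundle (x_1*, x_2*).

Numerically x_2/x_1 = 0.298809, so x_1* = 20/(9 + 27.55·0.298809) = 1.1606 and x_2* = 0.298809·1.1606 = 0.3468.

x_1* = 1.1606, x_2* = 0.3468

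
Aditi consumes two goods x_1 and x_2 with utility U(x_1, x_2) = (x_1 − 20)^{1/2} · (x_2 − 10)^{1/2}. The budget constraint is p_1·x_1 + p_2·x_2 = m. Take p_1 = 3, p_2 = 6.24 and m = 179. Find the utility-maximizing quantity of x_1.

x_1* = 29.4333

Let x_1' = x_1−20, x_2' = x_2−10. MRS = x_2'/x_1' = p_1/p_2.
Substituting into the budget: x_1* = 20 + 0.5·(m − 20·p_1 − 10·p_2)/p_1, and x_2* = 10 + 0.5·(…)/p_2.
Discretionary income = 179 − 20·3 − 10·6.24 = 56.6; x_1* = 20 + 0.5·56.6/3 = 29.4333.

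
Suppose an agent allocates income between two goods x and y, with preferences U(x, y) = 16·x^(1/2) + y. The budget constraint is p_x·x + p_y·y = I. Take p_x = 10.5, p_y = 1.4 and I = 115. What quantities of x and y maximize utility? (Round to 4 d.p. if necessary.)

x* = 1.1378, y* = 73.6095

Utility is quasi-linear in y; the FOC for x is 8/√x = p_x/p_y.
Thus x* = (8·p_y/p_x)² — independent of I — with the rest of income spent on y.
Plugging in: x* = (8·1.4/10.5)² = 1.1378, y* = 73.6095.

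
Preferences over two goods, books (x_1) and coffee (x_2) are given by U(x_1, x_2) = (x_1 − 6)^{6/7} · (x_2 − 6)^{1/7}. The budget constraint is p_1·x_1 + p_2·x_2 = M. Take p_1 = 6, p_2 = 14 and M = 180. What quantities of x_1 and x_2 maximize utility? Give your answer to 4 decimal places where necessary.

After buying the subsistence bundle (6, 6), a share 6/7 of the remaining income goes to x_1: x_1* = 6 + 6/7·(M − 6p_1 − 6p_2)/p_1.
Discretionary income = 180 − 6·6 − 6·14 = 60; x_1* = 6 + 6/7·60/6 = 14.5714; x_2* = 6 + 1/7·60/14 = 6.6122.

x_1* = 14.5714, x_2* = 6.6122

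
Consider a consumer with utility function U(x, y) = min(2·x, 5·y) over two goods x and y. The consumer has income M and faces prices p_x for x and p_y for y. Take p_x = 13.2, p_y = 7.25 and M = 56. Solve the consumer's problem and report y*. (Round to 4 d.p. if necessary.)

With perfect complements, no substitution: consume in ratio x:y = 5:2.
Budget: p_x·x + p_y·(2/5)·x = M, so (5·p_x + 2·p_y)·x = 5·M.
Demand: x*(p_x,p_y,M) = 5·M/(5·p_x + 2·p_y), y* = 2·M/(5·p_x + 2·p_y).
Here 5·13.2 + 2·7.25 = 80.5, giving y* = 1.3913.

y* = 1.3913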